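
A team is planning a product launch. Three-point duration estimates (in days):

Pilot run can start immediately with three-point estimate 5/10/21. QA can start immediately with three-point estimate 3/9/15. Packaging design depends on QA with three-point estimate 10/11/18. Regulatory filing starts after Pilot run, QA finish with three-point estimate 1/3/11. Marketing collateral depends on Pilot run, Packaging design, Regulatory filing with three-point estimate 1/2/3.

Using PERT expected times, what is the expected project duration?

23 days

te_Pilot run = (5 + 4·10 + 21)/6 = 66/6 = 11
te_QA = (3 + 4·9 + 15)/6 = 54/6 = 9
te_Packaging design = (10 + 4·11 + 18)/6 = 72/6 = 12
te_Regulatory filing = (1 + 4·3 + 11)/6 = 24/6 = 4
te_Marketing collateral = (1 + 4·2 + 3)/6 = 12/6 = 2

Forward pass:
ES_Pilot run = 0; EF_Pilot run = 11
ES_QA = 0; EF_QA = 9
ES_Packaging design = 9; EF_Packaging design = 9+12 = 21
ES_Regulatory filing = max(EF_Pilot run=11, EF_QA=9) = 11; EF_Regulatory filing = 11+4 = 15
ES_Marketing collateral = max(EF_Pilot run=11, EF_Packaging design=21, EF_Regulatory filing=15) = 21; EF_Marketing collateral = 21+2 = 23
Expected project duration μ = 23 days. Critical path: QA → Packaging design → Marketing collateral.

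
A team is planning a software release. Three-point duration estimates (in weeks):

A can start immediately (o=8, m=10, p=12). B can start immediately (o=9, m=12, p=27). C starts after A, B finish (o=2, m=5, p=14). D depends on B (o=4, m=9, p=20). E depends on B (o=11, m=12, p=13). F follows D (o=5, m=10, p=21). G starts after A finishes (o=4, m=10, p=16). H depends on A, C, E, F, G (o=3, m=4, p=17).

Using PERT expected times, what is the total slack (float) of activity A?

15 weeks

te_A = (8 + 4·10 + 12)/6 = 60/6 = 10
te_B = (9 + 4·12 + 27)/6 = 84/6 = 14
te_C = (2 + 4·5 + 14)/6 = 36/6 = 6
te_D = (4 + 4·9 + 20)/6 = 60/6 = 10
te_E = (11 + 4·12 + 13)/6 = 72/6 = 12
te_F = (5 + 4·10 + 21)/6 = 66/6 = 11
te_G = (4 + 4·10 + 16)/6 = 60/6 = 10
te_H = (3 + 4·4 + 17)/6 = 36/6 = 6

Forward pass:
ES_A = 0; EF_A = 10
ES_B = 0; EF_B = 14
ES_C = max(EF_A=10, EF_B=14) = 14; EF_C = 14+6 = 20
ES_D = 14; EF_D = 14+10 = 24
ES_E = 14; EF_E = 14+12 = 26
ES_F = 24; EF_F = 24+11 = 35
ES_G = 10; EF_G = 10+10 = 20
ES_H = max(EF_A=10, EF_C=20, EF_E=26, EF_F=35, EF_G=20) = 35; EF_H = 35+6 = 41
Expected project duration μ = 41 weeks. Critical path: B → D → F → H.

Backward pass:
LF_H = 41; LS_H = 41−6 = 35
LF_G = LS_H = 35; LS_G = 35−10 = 25
LF_F = LS_H = 35; LS_F = 35−11 = 24
LF_E = LS_H = 35; LS_E = 35−12 = 23
LF_D = LS_F = 24; LS_D = 24−10 = 14
LF_C = LS_H = 35; LS_C = 35−6 = 29
LF_B = min(LS_C=29, LS_D=14, LS_E=23) = 14; LS_B = 14−14 = 0
LF_A = min(LS_C=29, LS_G=25, LS_H=35) = 25; LS_A = 25−10 = 15
Slack_A = LS_A − ES_A = 15 − 0 = 15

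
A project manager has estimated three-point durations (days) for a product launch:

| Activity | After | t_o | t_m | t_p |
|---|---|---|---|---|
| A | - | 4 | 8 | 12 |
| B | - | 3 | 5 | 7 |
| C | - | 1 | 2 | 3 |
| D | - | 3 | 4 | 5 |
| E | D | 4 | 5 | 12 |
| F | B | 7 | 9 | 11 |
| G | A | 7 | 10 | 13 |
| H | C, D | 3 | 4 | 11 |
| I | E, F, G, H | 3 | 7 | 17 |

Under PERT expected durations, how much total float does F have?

te_A = (4 + 4·8 + 12)/6 = 48/6 = 8
te_B = (3 + 4·5 + 7)/6 = 30/6 = 5
te_C = (1 + 4·2 + 3)/6 = 12/6 = 2
te_D = (3 + 4·4 + 5)/6 = 24/6 = 4
te_E = (4 + 4·5 + 12)/6 = 36/6 = 6
te_F = (7 + 4·9 + 11)/6 = 54/6 = 9
te_G = (7 + 4·10 + 13)/6 = 60/6 = 10
te_H = (3 + 4·4 + 11)/6 = 30/6 = 5
te_I = (3 + 4·7 + 17)/6 = 48/6 = 8

Forward pass:
ES_A = 0; EF_A = 8
ES_B = 0; EF_B = 5
ES_C = 0; EF_C = 2
ES_D = 0; EF_D = 4
ES_E = 4; EF_E = 4+6 = 10
ES_F = 5; EF_F = 5+9 = 14
ES_G = 8; EF_G = 8+10 = 18
ES_H = max(EF_C=2, EF_D=4) = 4; EF_H = 4+5 = 9
ES_I = max(EF_E=10, EF_F=14, EF_G=18, EF_H=9) = 18; EF_I = 18+8 = 26
Expected project duration μ = 26 days. Critical path: A → G → I.

Backward pass:
LF_I = 26; LS_I = 26−8 = 18
LF_H = LS_I = 18; LS_H = 18−5 = 13
LF_G = LS_I = 18; LS_G = 18−10 = 8
LF_F = LS_I = 18; LS_F = 18−9 = 9
LF_E = LS_I = 18; LS_E = 18−6 = 12
LF_D = min(LS_E=12, LS_H=13) = 12; LS_D = 12−4 = 8
LF_C = LS_H = 13; LS_C = 13−2 = 11
LF_B = LS_F = 9; LS_B = 9−5 = 4
LF_A = LS_G = 8; LS_A = 8−8 = 0
Slack_F = LS_F − ES_F = 9 − 5 = 4

4 days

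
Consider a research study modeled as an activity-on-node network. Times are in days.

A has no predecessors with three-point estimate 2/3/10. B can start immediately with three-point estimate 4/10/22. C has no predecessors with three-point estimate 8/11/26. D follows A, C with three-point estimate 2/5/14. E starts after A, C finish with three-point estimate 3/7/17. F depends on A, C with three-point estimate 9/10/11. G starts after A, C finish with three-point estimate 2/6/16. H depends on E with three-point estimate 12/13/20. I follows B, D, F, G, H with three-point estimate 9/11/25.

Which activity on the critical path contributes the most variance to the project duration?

te_A = (2 + 4·3 + 10)/6 = 24/6 = 4; σ²_A = ((10−2)/6)² = 1.778
te_B = (4 + 4·10 + 22)/6 = 66/6 = 11; σ²_B = ((22−4)/6)² = 9.000
te_C = (8 + 4·11 + 26)/6 = 78/6 = 13; σ²_C = ((26−8)/6)² = 9.000
te_D = (2 + 4·5 + 14)/6 = 36/6 = 6; σ²_D = ((14−2)/6)² = 4.000
te_E = (3 + 4·7 + 17)/6 = 48/6 = 8; σ²_E = ((17−3)/6)² = 5.444
te_F = (9 + 4·10 + 11)/6 = 60/6 = 10; σ²_F = ((11−9)/6)² = 0.111
te_G = (2 + 4·6 + 16)/6 = 42/6 = 7; σ²_G = ((16−2)/6)² = 5.444
te_H = (12 + 4·13 + 20)/6 = 84/6 = 14; σ²_H = ((20−12)/6)² = 1.778
te_I = (9 + 4·11 + 25)/6 = 78/6 = 13; σ²_I = ((25−9)/6)² = 7.111

Forward pass:
ES_A = 0; EF_A = 4
ES_B = 0; EF_B = 11
ES_C = 0; EF_C = 13
ES_D = max(EF_A=4, EF_C=13) = 13; EF_D = 13+6 = 19
ES_E = max(EF_A=4, EF_C=13) = 13; EF_E = 13+8 = 21
ES_F = max(EF_A=4, EF_C=13) = 13; EF_F = 13+10 = 23
ES_G = max(EF_A=4, EF_C=13) = 13; EF_G = 13+7 = 20
ES_H = 21; EF_H = 21+14 = 35
ES_I = max(EF_B=11, EF_D=19, EF_F=23, EF_G=20, EF_H=35) = 35; EF_I = 35+13 = 48
Expected project duration μ = 48 days. Critical path: C → E → H → I.

Variances on critical path: σ²_C=9.000, σ²_E=5.444, σ²_H=1.778, σ²_I=7.111.
Largest is σ²_C = 9.000.

C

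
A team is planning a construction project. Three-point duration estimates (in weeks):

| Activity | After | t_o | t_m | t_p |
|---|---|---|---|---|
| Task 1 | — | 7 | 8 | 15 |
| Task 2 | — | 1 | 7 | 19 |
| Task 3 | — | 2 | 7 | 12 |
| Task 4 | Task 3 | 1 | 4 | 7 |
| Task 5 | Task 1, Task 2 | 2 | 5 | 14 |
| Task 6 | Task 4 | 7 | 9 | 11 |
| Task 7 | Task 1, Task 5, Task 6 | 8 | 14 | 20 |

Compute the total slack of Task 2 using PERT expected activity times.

6 weeks

te_Task 1 = (7 + 4·8 + 15)/6 = 54/6 = 9
te_Task 2 = (1 + 4·7 + 19)/6 = 48/6 = 8
te_Task 3 = (2 + 4·7 + 12)/6 = 42/6 = 7
te_Task 4 = (1 + 4·4 + 7)/6 = 24/6 = 4
te_Task 5 = (2 + 4·5 + 14)/6 = 36/6 = 6
te_Task 6 = (7 + 4·9 + 11)/6 = 54/6 = 9
te_Task 7 = (8 + 4·14 + 20)/6 = 84/6 = 14

Forward pass:
ES_Task 1 = 0; EF_Task 1 = 9
ES_Task 2 = 0; EF_Task 2 = 8
ES_Task 3 = 0; EF_Task 3 = 7
ES_Task 4 = 7; EF_Task 4 = 7+4 = 11
ES_Task 5 = max(EF_Task 1=9, EF_Task 2=8) = 9; EF_Task 5 = 9+6 = 15
ES_Task 6 = 11; EF_Task 6 = 11+9 = 20
ES_Task 7 = max(EF_Task 1=9, EF_Task 5=15, EF_Task 6=20) = 20; EF_Task 7 = 20+14 = 34
Expected project duration μ = 34 weeks. Critical path: Task 3 → Task 4 → Task 6 → Task 7.

Backward pass:
LF_Task 7 = 34; LS_Task 7 = 34−14 = 20
LF_Task 6 = LS_Task 7 = 20; LS_Task 6 = 20−9 = 11
LF_Task 5 = LS_Task 7 = 20; LS_Task 5 = 20−6 = 14
LF_Task 4 = LS_Task 6 = 11; LS_Task 4 = 11−4 = 7
LF_Task 3 = LS_Task 4 = 7; LS_Task 3 = 7−7 = 0
LF_Task 2 = LS_Task 5 = 14; LS_Task 2 = 14−8 = 6
LF_Task 1 = min(LS_Task 5=14, LS_Task 7=20) = 14; LS_Task 1 = 14−9 = 5
Slack_Task 2 = LS_Task 2 − ES_Task 2 = 6 − 0 = 6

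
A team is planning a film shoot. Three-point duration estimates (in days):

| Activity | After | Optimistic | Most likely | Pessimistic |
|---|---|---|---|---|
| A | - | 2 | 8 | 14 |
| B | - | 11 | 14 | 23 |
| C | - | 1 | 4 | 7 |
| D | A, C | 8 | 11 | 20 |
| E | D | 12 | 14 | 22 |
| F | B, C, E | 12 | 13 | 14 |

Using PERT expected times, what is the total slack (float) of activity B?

20 days

te_A = (2 + 4·8 + 14)/6 = 48/6 = 8
te_B = (11 + 4·14 + 23)/6 = 90/6 = 15
te_C = (1 + 4·4 + 7)/6 = 24/6 = 4
te_D = (8 + 4·11 + 20)/6 = 72/6 = 12
te_E = (12 + 4·14 + 22)/6 = 90/6 = 15
te_F = (12 + 4·13 + 14)/6 = 78/6 = 13

Forward pass:
ES_A = 0; EF_A = 8
ES_B = 0; EF_B = 15
ES_C = 0; EF_C = 4
ES_D = max(EF_A=8, EF_C=4) = 8; EF_D = 8+12 = 20
ES_E = 20; EF_E = 20+15 = 35
ES_F = max(EF_B=15, EF_C=4, EF_E=35) = 35; EF_F = 35+13 = 48
Expected project duration μ = 48 days. Critical path: A → D → E → F.

Backward pass:
LF_F = 48; LS_F = 48−13 = 35
LF_E = LS_F = 35; LS_E = 35−15 = 20
LF_D = LS_E = 20; LS_D = 20−12 = 8
LF_C = min(LS_D=8, LS_F=35) = 8; LS_C = 8−4 = 4
LF_B = LS_F = 35; LS_B = 35−15 = 20
LF_A = LS_D = 8; LS_A = 8−8 = 0
Slack_B = LS_B − ES_B = 20 − 0 = 20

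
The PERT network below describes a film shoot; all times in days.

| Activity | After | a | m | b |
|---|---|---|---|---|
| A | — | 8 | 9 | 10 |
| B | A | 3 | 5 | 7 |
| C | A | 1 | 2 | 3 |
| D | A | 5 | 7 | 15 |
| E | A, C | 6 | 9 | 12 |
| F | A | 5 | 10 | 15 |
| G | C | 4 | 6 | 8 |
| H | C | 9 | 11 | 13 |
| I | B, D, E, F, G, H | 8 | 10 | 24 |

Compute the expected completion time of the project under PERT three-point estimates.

te_A = (8 + 4·9 + 10)/6 = 54/6 = 9
te_B = (3 + 4·5 + 7)/6 = 30/6 = 5
te_C = (1 + 4·2 + 3)/6 = 12/6 = 2
te_D = (5 + 4·7 + 15)/6 = 48/6 = 8
te_E = (6 + 4·9 + 12)/6 = 54/6 = 9
te_F = (5 + 4·10 + 15)/6 = 60/6 = 10
te_G = (4 + 4·6 + 8)/6 = 36/6 = 6
te_H = (9 + 4·11 + 13)/6 = 66/6 = 11
te_I = (8 + 4·10 + 24)/6 = 72/6 = 12

Forward pass:
ES_A = 0; EF_A = 9
ES_B = 9; EF_B = 9+5 = 14
ES_C = 9; EF_C = 9+2 = 11
ES_D = 9; EF_D = 9+8 = 17
ES_E = max(EF_A=9, EF_C=11) = 11; EF_E = 11+9 = 20
ES_F = 9; EF_F = 9+10 = 19
ES_G = 11; EF_G = 11+6 = 17
ES_H = 11; EF_H = 11+11 = 22
ES_I = max(EF_B=14, EF_D=17, EF_E=20, EF_F=19, EF_G=17, EF_H=22) = 22; EF_I = 22+12 = 34
Expected project duration μ = 34 days. Critical path: A → C → H → I.

34 days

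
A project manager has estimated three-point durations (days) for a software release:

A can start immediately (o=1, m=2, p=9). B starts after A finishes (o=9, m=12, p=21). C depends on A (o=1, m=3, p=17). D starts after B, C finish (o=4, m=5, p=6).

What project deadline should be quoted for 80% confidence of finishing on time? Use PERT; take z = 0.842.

te_A = (1 + 4·2 + 9)/6 = 18/6 = 3; σ²_A = ((9−1)/6)² = 1.778
te_B = (9 + 4·12 + 21)/6 = 78/6 = 13; σ²_B = ((21−9)/6)² = 4.000
te_C = (1 + 4·3 + 17)/6 = 30/6 = 5; σ²_C = ((17−1)/6)² = 7.111
te_D = (4 + 4·5 + 6)/6 = 30/6 = 5; σ²_D = ((6−4)/6)² = 0.111

Forward pass:
ES_A = 0; EF_A = 3
ES_B = 3; EF_B = 3+13 = 16
ES_C = 3; EF_C = 3+5 = 8
ES_D = max(EF_B=16, EF_C=8) = 16; EF_D = 16+5 = 21
Expected project duration μ = 21 days. Critical path: A → B → D.

Variance along critical path = 1.778 + 4.000 + 0.111 = 5.889; σ = 2.427 days.
D = μ + z·σ = 21 + 0.842·2.427 = 23.0 days

23.0 days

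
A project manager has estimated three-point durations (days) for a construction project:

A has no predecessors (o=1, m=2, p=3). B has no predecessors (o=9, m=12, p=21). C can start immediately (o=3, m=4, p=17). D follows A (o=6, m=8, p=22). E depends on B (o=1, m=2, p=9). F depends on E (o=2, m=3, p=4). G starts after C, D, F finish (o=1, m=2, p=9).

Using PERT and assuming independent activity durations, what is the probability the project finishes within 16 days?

0.015

te_A = (1 + 4·2 + 3)/6 = 12/6 = 2; σ²_A = ((3−1)/6)² = 0.111
te_B = (9 + 4·12 + 21)/6 = 78/6 = 13; σ²_B = ((21−9)/6)² = 4.000
te_C = (3 + 4·4 + 17)/6 = 36/6 = 6; σ²_C = ((17−3)/6)² = 5.444
te_D = (6 + 4·8 + 22)/6 = 60/6 = 10; σ²_D = ((22−6)/6)² = 7.111
te_E = (1 + 4·2 + 9)/6 = 18/6 = 3; σ²_E = ((9−1)/6)² = 1.778
te_F = (2 + 4·3 + 4)/6 = 18/6 = 3; σ²_F = ((4−2)/6)² = 0.111
te_G = (1 + 4·2 + 9)/6 = 18/6 = 3; σ²_G = ((9−1)/6)² = 1.778

Forward pass:
ES_A = 0; EF_A = 2
ES_B = 0; EF_B = 13
ES_C = 0; EF_C = 6
ES_D = 2; EF_D = 2+10 = 12
ES_E = 13; EF_E = 13+3 = 16
ES_F = 16; EF_F = 16+3 = 19
ES_G = max(EF_C=6, EF_D=12, EF_F=19) = 19; EF_G = 19+3 = 22
Expected project duration μ = 22 days. Critical path: B → E → F → G.

Variance along critical path = 4.000 + 1.778 + 0.111 + 1.778 = 7.667; σ = √7.667 = 2.769 days.
Z = (16 − 22) / 2.769 = -2.167
P(T ≤ 16) = Φ(-2.167) ≈ 0.015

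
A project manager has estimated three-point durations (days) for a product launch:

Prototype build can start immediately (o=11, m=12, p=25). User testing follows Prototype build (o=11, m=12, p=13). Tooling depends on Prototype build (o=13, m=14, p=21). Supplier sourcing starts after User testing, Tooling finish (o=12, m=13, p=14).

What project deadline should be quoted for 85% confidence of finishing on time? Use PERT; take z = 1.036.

te_Prototype build = (11 + 4·12 + 25)/6 = 84/6 = 14; σ²_Prototype build = ((25−11)/6)² = 5.444
te_User testing = (11 + 4·12 + 13)/6 = 72/6 = 12; σ²_User testing = ((13−11)/6)² = 0.111
te_Tooling = (13 + 4·14 + 21)/6 = 90/6 = 15; σ²_Tooling = ((21−13)/6)² = 1.778
te_Supplier sourcing = (12 + 4·13 + 14)/6 = 78/6 = 13; σ²_Supplier sourcing = ((14−12)/6)² = 0.111

Forward pass:
ES_Prototype build = 0; EF_Prototype build = 14
ES_User testing = 14; EF_User testing = 14+12 = 26
ES_Tooling = 14; EF_Tooling = 14+15 = 29
ES_Supplier sourcing = max(EF_User testing=26, EF_Tooling=29) = 29; EF_Supplier sourcing = 29+13 = 42
Expected project duration μ = 42 days. Critical path: Prototype build → Tooling → Supplier sourcing.

Variance along critical path = 5.444 + 1.778 + 0.111 = 7.333; σ = 2.708 days.
D = μ + z·σ = 42 + 1.036·2.708 = 44.8 days

44.8 days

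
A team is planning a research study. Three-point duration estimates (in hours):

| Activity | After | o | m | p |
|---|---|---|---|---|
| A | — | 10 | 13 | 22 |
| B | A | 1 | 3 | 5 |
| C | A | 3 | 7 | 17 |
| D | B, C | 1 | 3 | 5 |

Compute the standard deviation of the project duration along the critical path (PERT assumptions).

3.14 hours

te_A = (10 + 4·13 + 22)/6 = 84/6 = 14; σ²_A = ((22−10)/6)² = 4.000
te_B = (1 + 4·3 + 5)/6 = 18/6 = 3; σ²_B = ((5−1)/6)² = 0.444
te_C = (3 + 4·7 + 17)/6 = 48/6 = 8; σ²_C = ((17−3)/6)² = 5.444
te_D = (1 + 4·3 + 5)/6 = 18/6 = 3; σ²_D = ((5−1)/6)² = 0.444

Forward pass:
ES_A = 0; EF_A = 14
ES_B = 14; EF_B = 14+3 = 17
ES_C = 14; EF_C = 14+8 = 22
ES_D = max(EF_B=17, EF_C=22) = 22; EF_D = 22+3 = 25
Expected project duration μ = 25 hours. Critical path: A → C → D.

Variance along critical path = 4.000 + 5.444 + 0.444 = 9.889
σ = √9.889 = 3.145 hours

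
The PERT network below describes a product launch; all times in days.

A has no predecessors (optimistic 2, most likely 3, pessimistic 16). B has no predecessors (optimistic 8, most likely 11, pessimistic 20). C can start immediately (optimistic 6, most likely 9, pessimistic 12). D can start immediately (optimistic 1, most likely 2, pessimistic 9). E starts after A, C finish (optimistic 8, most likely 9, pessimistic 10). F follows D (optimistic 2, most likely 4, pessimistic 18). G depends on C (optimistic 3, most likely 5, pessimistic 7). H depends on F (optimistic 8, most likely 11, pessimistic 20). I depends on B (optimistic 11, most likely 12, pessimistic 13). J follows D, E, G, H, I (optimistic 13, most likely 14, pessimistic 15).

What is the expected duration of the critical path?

38 days

te_A = (2 + 4·3 + 16)/6 = 30/6 = 5
te_B = (8 + 4·11 + 20)/6 = 72/6 = 12
te_C = (6 + 4·9 + 12)/6 = 54/6 = 9
te_D = (1 + 4·2 + 9)/6 = 18/6 = 3
te_E = (8 + 4·9 + 10)/6 = 54/6 = 9
te_F = (2 + 4·4 + 18)/6 = 36/6 = 6
te_G = (3 + 4·5 + 7)/6 = 30/6 = 5
te_H = (8 + 4·11 + 20)/6 = 72/6 = 12
te_I = (11 + 4·12 + 13)/6 = 72/6 = 12
te_J = (13 + 4·14 + 15)/6 = 84/6 = 14

Forward pass:
ES_A = 0; EF_A = 5
ES_B = 0; EF_B = 12
ES_C = 0; EF_C = 9
ES_D = 0; EF_D = 3
ES_E = max(EF_A=5, EF_C=9) = 9; EF_E = 9+9 = 18
ES_F = 3; EF_F = 3+6 = 9
ES_G = 9; EF_G = 9+5 = 14
ES_H = 9; EF_H = 9+12 = 21
ES_I = 12; EF_I = 12+12 = 24
ES_J = max(EF_D=3, EF_E=18, EF_G=14, EF_H=21, EF_I=24) = 24; EF_J = 24+14 = 38
Expected project duration μ = 38 days. Critical path: B → I → J.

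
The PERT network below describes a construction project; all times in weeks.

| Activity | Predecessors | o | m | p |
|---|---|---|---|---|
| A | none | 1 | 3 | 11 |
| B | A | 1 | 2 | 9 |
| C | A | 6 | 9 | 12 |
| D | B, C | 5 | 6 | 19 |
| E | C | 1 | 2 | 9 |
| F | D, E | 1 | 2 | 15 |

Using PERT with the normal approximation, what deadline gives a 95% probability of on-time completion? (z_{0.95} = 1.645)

te_A = (1 + 4·3 + 11)/6 = 24/6 = 4; σ²_A = ((11−1)/6)² = 2.778
te_B = (1 + 4·2 + 9)/6 = 18/6 = 3; σ²_B = ((9−1)/6)² = 1.778
te_C = (6 + 4·9 + 12)/6 = 54/6 = 9; σ²_C = ((12−6)/6)² = 1.000
te_D = (5 + 4·6 + 19)/6 = 48/6 = 8; σ²_D = ((19−5)/6)² = 5.444
te_E = (1 + 4·2 + 9)/6 = 18/6 = 3; σ²_E = ((9−1)/6)² = 1.778
te_F = (1 + 4·2 + 15)/6 = 24/6 = 4; σ²_F = ((15−1)/6)² = 5.444

Forward pass:
ES_A = 0; EF_A = 4
ES_B = 4; EF_B = 4+3 = 7
ES_C = 4; EF_C = 4+9 = 13
ES_D = max(EF_B=7, EF_C=13) = 13; EF_D = 13+8 = 21
ES_E = 13; EF_E = 13+3 = 16
ES_F = max(EF_D=21, EF_E=16) = 21; EF_F = 21+4 = 25
Expected project duration μ = 25 weeks. Critical path: A → C → D → F.

Variance along critical path = 2.778 + 1.000 + 5.444 + 5.444 = 14.667; σ = 3.830 weeks.
D = μ + z·σ = 25 + 1.645·3.830 = 31.3 weeks

31.3 weeks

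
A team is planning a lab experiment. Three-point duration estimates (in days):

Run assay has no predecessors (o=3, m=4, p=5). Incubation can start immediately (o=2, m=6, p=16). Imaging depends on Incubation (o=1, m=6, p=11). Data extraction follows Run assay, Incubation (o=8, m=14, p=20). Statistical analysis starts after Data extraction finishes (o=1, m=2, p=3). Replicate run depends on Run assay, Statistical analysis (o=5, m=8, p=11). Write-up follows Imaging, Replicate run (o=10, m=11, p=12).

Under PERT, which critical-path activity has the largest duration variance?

te_Run assay = (3 + 4·4 + 5)/6 = 24/6 = 4; σ²_Run assay = ((5−3)/6)² = 0.111
te_Incubation = (2 + 4·6 + 16)/6 = 42/6 = 7; σ²_Incubation = ((16−2)/6)² = 5.444
te_Imaging = (1 + 4·6 + 11)/6 = 36/6 = 6; σ²_Imaging = ((11−1)/6)² = 2.778
te_Data extraction = (8 + 4·14 + 20)/6 = 84/6 = 14; σ²_Data extraction = ((20−8)/6)² = 4.000
te_Statistical analysis = (1 + 4·2 + 3)/6 = 12/6 = 2; σ²_Statistical analysis = ((3−1)/6)² = 0.111
te_Replicate run = (5 + 4·8 + 11)/6 = 48/6 = 8; σ²_Replicate run = ((11−5)/6)² = 1.000
te_Write-up = (10 + 4·11 + 12)/6 = 66/6 = 11; σ²_Write-up = ((12−10)/6)² = 0.111

Forward pass:
ES_Run assay = 0; EF_Run assay = 4
ES_Incubation = 0; EF_Incubation = 7
ES_Imaging = 7; EF_Imaging = 7+6 = 13
ES_Data extraction = max(EF_Run assay=4, EF_Incubation=7) = 7; EF_Data extraction = 7+14 = 21
ES_Statistical analysis = 21; EF_Statistical analysis = 21+2 = 23
ES_Replicate run = max(EF_Run assay=4, EF_Statistical analysis=23) = 23; EF_Replicate run = 23+8 = 31
ES_Write-up = max(EF_Imaging=13, EF_Replicate run=31) = 31; EF_Write-up = 31+11 = 42
Expected project duration μ = 42 days. Critical path: Incubation → Data extraction → Statistical analysis → Replicate run → Write-up.

Variances on critical path: σ²_Incubation=5.444, σ²_Data extraction=4.000, σ²_Statistical analysis=0.111, σ²_Replicate run=1.000, σ²_Write-up=0.111.
Largest is σ²_Incubation = 5.444.

Incubation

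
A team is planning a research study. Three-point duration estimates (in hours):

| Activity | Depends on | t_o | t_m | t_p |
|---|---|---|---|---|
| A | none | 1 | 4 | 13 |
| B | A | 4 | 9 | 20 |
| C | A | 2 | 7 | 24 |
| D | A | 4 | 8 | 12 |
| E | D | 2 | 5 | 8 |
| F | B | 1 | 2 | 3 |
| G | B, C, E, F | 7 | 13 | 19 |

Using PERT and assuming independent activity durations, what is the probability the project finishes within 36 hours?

0.936

te_A = (1 + 4·4 + 13)/6 = 30/6 = 5; σ²_A = ((13−1)/6)² = 4.000
te_B = (4 + 4·9 + 20)/6 = 60/6 = 10; σ²_B = ((20−4)/6)² = 7.111
te_C = (2 + 4·7 + 24)/6 = 54/6 = 9; σ²_C = ((24−2)/6)² = 13.444
te_D = (4 + 4·8 + 12)/6 = 48/6 = 8; σ²_D = ((12−4)/6)² = 1.778
te_E = (2 + 4·5 + 8)/6 = 30/6 = 5; σ²_E = ((8−2)/6)² = 1.000
te_F = (1 + 4·2 + 3)/6 = 12/6 = 2; σ²_F = ((3−1)/6)² = 0.111
te_G = (7 + 4·13 + 19)/6 = 78/6 = 13; σ²_G = ((19−7)/6)² = 4.000

Forward pass:
ES_A = 0; EF_A = 5
ES_B = 5; EF_B = 5+10 = 15
ES_C = 5; EF_C = 5+9 = 14
ES_D = 5; EF_D = 5+8 = 13
ES_E = 13; EF_E = 13+5 = 18
ES_F = 15; EF_F = 15+2 = 17
ES_G = max(EF_B=15, EF_C=14, EF_E=18, EF_F=17) = 18; EF_G = 18+13 = 31
Expected project duration μ = 31 hours. Critical path: A → D → E → G.

Variance along critical path = 4.000 + 1.778 + 1.000 + 4.000 = 10.778; σ = √10.778 = 3.283 hours.
Z = (36 − 31) / 3.283 = 1.523
P(T ≤ 36) = Φ(1.523) ≈ 0.936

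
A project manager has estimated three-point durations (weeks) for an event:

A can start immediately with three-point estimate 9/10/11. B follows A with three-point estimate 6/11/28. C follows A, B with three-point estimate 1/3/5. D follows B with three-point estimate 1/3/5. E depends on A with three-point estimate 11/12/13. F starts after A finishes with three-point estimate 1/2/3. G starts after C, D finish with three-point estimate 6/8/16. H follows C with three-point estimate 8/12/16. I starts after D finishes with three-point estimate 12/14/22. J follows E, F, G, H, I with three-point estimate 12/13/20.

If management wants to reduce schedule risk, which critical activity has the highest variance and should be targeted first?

B

te_A = (9 + 4·10 + 11)/6 = 60/6 = 10; σ²_A = ((11−9)/6)² = 0.111
te_B = (6 + 4·11 + 28)/6 = 78/6 = 13; σ²_B = ((28−6)/6)² = 13.444
te_C = (1 + 4·3 + 5)/6 = 18/6 = 3; σ²_C = ((5−1)/6)² = 0.444
te_D = (1 + 4·3 + 5)/6 = 18/6 = 3; σ²_D = ((5−1)/6)² = 0.444
te_E = (11 + 4·12 + 13)/6 = 72/6 = 12; σ²_E = ((13−11)/6)² = 0.111
te_F = (1 + 4·2 + 3)/6 = 12/6 = 2; σ²_F = ((3−1)/6)² = 0.111
te_G = (6 + 4·8 + 16)/6 = 54/6 = 9; σ²_G = ((16−6)/6)² = 2.778
te_H = (8 + 4·12 + 16)/6 = 72/6 = 12; σ²_H = ((16−8)/6)² = 1.778
te_I = (12 + 4·14 + 22)/6 = 90/6 = 15; σ²_I = ((22−12)/6)² = 2.778
te_J = (12 + 4·13 + 20)/6 = 84/6 = 14; σ²_J = ((20−12)/6)² = 1.778

Forward pass:
ES_A = 0; EF_A = 10
ES_B = 10; EF_B = 10+13 = 23
ES_C = max(EF_A=10, EF_B=23) = 23; EF_C = 23+3 = 26
ES_D = 23; EF_D = 23+3 = 26
ES_E = 10; EF_E = 10+12 = 22
ES_F = 10; EF_F = 10+2 = 12
ES_G = max(EF_C=26, EF_D=26) = 26; EF_G = 26+9 = 35
ES_H = 26; EF_H = 26+12 = 38
ES_I = 26; EF_I = 26+15 = 41
ES_J = max(EF_E=22, EF_F=12, EF_G=35, EF_H=38, EF_I=41) = 41; EF_J = 41+14 = 55
Expected project duration μ = 55 weeks. Critical path: A → B → D → I → J.

Variances on critical path: σ²_A=0.111, σ²_B=13.444, σ²_D=0.444, σ²_I=2.778, σ²_J=1.778.
Largest is σ²_B = 13.444.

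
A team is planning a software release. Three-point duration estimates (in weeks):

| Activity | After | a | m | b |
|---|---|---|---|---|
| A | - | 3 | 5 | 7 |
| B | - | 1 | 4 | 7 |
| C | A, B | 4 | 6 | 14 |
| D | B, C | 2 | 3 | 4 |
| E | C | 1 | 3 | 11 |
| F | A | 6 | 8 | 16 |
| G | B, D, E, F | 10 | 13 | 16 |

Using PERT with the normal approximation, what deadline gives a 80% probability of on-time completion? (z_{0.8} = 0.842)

31.2 weeks

te_A = (3 + 4·5 + 7)/6 = 30/6 = 5; σ²_A = ((7−3)/6)² = 0.444
te_B = (1 + 4·4 + 7)/6 = 24/6 = 4; σ²_B = ((7−1)/6)² = 1.000
te_C = (4 + 4·6 + 14)/6 = 42/6 = 7; σ²_C = ((14−4)/6)² = 2.778
te_D = (2 + 4·3 + 4)/6 = 18/6 = 3; σ²_D = ((4−2)/6)² = 0.111
te_E = (1 + 4·3 + 11)/6 = 24/6 = 4; σ²_E = ((11−1)/6)² = 2.778
te_F = (6 + 4·8 + 16)/6 = 54/6 = 9; σ²_F = ((16−6)/6)² = 2.778
te_G = (10 + 4·13 + 16)/6 = 78/6 = 13; σ²_G = ((16−10)/6)² = 1.000

Forward pass:
ES_A = 0; EF_A = 5
ES_B = 0; EF_B = 4
ES_C = max(EF_A=5, EF_B=4) = 5; EF_C = 5+7 = 12
ES_D = max(EF_B=4, EF_C=12) = 12; EF_D = 12+3 = 15
ES_E = 12; EF_E = 12+4 = 16
ES_F = 5; EF_F = 5+9 = 14
ES_G = max(EF_B=4, EF_D=15, EF_E=16, EF_F=14) = 16; EF_G = 16+13 = 29
Expected project duration μ = 29 weeks. Critical path: A → C → E → G.

Variance along critical path = 0.444 + 2.778 + 2.778 + 1.000 = 7.000; σ = 2.646 weeks.
D = μ + z·σ = 29 + 0.842·2.646 = 31.2 weeks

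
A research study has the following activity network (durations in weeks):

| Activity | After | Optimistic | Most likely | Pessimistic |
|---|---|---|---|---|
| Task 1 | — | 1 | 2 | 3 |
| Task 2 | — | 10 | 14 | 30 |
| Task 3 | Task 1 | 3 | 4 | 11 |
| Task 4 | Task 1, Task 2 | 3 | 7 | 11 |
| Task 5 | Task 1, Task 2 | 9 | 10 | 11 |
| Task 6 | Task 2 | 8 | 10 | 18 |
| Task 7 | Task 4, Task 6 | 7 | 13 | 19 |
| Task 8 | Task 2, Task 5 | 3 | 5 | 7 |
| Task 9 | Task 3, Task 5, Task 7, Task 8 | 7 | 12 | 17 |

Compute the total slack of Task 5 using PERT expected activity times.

9 weeks

te_Task 1 = (1 + 4·2 + 3)/6 = 12/6 = 2
te_Task 2 = (10 + 4·14 + 30)/6 = 96/6 = 16
te_Task 3 = (3 + 4·4 + 11)/6 = 30/6 = 5
te_Task 4 = (3 + 4·7 + 11)/6 = 42/6 = 7
te_Task 5 = (9 + 4·10 + 11)/6 = 60/6 = 10
te_Task 6 = (8 + 4·10 + 18)/6 = 66/6 = 11
te_Task 7 = (7 + 4·13 + 19)/6 = 78/6 = 13
te_Task 8 = (3 + 4·5 + 7)/6 = 30/6 = 5
te_Task 9 = (7 + 4·12 + 17)/6 = 72/6 = 12

Forward pass:
ES_Task 1 = 0; EF_Task 1 = 2
ES_Task 2 = 0; EF_Task 2 = 16
ES_Task 3 = 2; EF_Task 3 = 2+5 = 7
ES_Task 4 = max(EF_Task 1=2, EF_Task 2=16) = 16; EF_Task 4 = 16+7 = 23
ES_Task 5 = max(EF_Task 1=2, EF_Task 2=16) = 16; EF_Task 5 = 16+10 = 26
ES_Task 6 = 16; EF_Task 6 = 16+11 = 27
ES_Task 7 = max(EF_Task 4=23, EF_Task 6=27) = 27; EF_Task 7 = 27+13 = 40
ES_Task 8 = max(EF_Task 2=16, EF_Task 5=26) = 26; EF_Task 8 = 26+5 = 31
ES_Task 9 = max(EF_Task 3=7, EF_Task 5=26, EF_Task 7=40, EF_Task 8=31) = 40; EF_Task 9 = 40+12 = 52
Expected project duration μ = 52 weeks. Critical path: Task 2 → Task 6 → Task 7 → Task 9.

Backward pass:
LF_Task 9 = 52; LS_Task 9 = 52−12 = 40
LF_Task 8 = LS_Task 9 = 40; LS_Task 8 = 40−5 = 35
LF_Task 7 = LS_Task 9 = 40; LS_Task 7 = 40−13 = 27
LF_Task 6 = LS_Task 7 = 27; LS_Task 6 = 27−11 = 16
LF_Task 5 = min(LS_Task 8=35, LS_Task 9=40) = 35; LS_Task 5 = 35−10 = 25
LF_Task 4 = LS_Task 7 = 27; LS_Task 4 = 27−7 = 20
LF_Task 3 = LS_Task 9 = 40; LS_Task 3 = 40−5 = 35
LF_Task 2 = min(LS_Task 4=20, LS_Task 5=25, LS_Task 6=16, LS_Task 8=35) = 16; LS_Task 2 = 16−16 = 0
LF_Task 1 = min(LS_Task 3=35, LS_Task 4=20, LS_Task 5=25) = 20; LS_Task 1 = 20−2 = 18
Slack_Task 5 = LS_Task 5 − ES_Task 5 = 25 − 16 = 9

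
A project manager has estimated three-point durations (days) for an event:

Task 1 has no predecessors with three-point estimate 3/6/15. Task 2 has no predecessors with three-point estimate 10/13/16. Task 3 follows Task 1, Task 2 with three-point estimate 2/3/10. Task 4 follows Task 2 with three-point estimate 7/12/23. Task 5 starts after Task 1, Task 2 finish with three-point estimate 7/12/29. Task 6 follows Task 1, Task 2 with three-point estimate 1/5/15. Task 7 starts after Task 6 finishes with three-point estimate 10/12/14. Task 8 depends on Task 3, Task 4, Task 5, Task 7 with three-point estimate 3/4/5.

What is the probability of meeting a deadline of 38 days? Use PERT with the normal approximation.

0.872

te_Task 1 = (3 + 4·6 + 15)/6 = 42/6 = 7; σ²_Task 1 = ((15−3)/6)² = 4.000
te_Task 2 = (10 + 4·13 + 16)/6 = 78/6 = 13; σ²_Task 2 = ((16−10)/6)² = 1.000
te_Task 3 = (2 + 4·3 + 10)/6 = 24/6 = 4; σ²_Task 3 = ((10−2)/6)² = 1.778
te_Task 4 = (7 + 4·12 + 23)/6 = 78/6 = 13; σ²_Task 4 = ((23−7)/6)² = 7.111
te_Task 5 = (7 + 4·12 + 29)/6 = 84/6 = 14; σ²_Task 5 = ((29−7)/6)² = 13.444
te_Task 6 = (1 + 4·5 + 15)/6 = 36/6 = 6; σ²_Task 6 = ((15−1)/6)² = 5.444
te_Task 7 = (10 + 4·12 + 14)/6 = 72/6 = 12; σ²_Task 7 = ((14−10)/6)² = 0.444
te_Task 8 = (3 + 4·4 + 5)/6 = 24/6 = 4; σ²_Task 8 = ((5−3)/6)² = 0.111

Forward pass:
ES_Task 1 = 0; EF_Task 1 = 7
ES_Task 2 = 0; EF_Task 2 = 13
ES_Task 3 = max(EF_Task 1=7, EF_Task 2=13) = 13; EF_Task 3 = 13+4 = 17
ES_Task 4 = 13; EF_Task 4 = 13+13 = 26
ES_Task 5 = max(EF_Task 1=7, EF_Task 2=13) = 13; EF_Task 5 = 13+14 = 27
ES_Task 6 = max(EF_Task 1=7, EF_Task 2=13) = 13; EF_Task 6 = 13+6 = 19
ES_Task 7 = 19; EF_Task 7 = 19+12 = 31
ES_Task 8 = max(EF_Task 3=17, EF_Task 4=26, EF_Task 5=27, EF_Task 7=31) = 31; EF_Task 8 = 31+4 = 35
Expected project duration μ = 35 days. Critical path: Task 2 → Task 6 → Task 7 → Task 8.

Variance along critical path = 1.000 + 5.444 + 0.444 + 0.111 = 7.000; σ = √7.000 = 2.646 days.
Z = (38 − 35) / 2.646 = 1.134
P(T ≤ 38) = Φ(1.134) ≈ 0.872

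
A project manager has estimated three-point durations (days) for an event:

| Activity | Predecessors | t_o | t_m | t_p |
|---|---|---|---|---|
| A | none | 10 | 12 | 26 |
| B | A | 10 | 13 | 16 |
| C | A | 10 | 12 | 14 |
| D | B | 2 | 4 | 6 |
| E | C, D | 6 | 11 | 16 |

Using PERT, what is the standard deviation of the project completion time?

te_A = (10 + 4·12 + 26)/6 = 84/6 = 14; σ²_A = ((26−10)/6)² = 7.111
te_B = (10 + 4·13 + 16)/6 = 78/6 = 13; σ²_B = ((16−10)/6)² = 1.000
te_C = (10 + 4·12 + 14)/6 = 72/6 = 12; σ²_C = ((14−10)/6)² = 0.444
te_D = (2 + 4·4 + 6)/6 = 24/6 = 4; σ²_D = ((6−2)/6)² = 0.444
te_E = (6 + 4·11 + 16)/6 = 66/6 = 11; σ²_E = ((16−6)/6)² = 2.778

Forward pass:
ES_A = 0; EF_A = 14
ES_B = 14; EF_B = 14+13 = 27
ES_C = 14; EF_C = 14+12 = 26
ES_D = 27; EF_D = 27+4 = 31
ES_E = max(EF_C=26, EF_D=31) = 31; EF_E = 31+11 = 42
Expected project duration μ = 42 days. Critical path: A → B → D → E.

Variance along critical path = 7.111 + 1.000 + 0.444 + 2.778 = 11.333
σ = √11.333 = 3.367 days

3.37 days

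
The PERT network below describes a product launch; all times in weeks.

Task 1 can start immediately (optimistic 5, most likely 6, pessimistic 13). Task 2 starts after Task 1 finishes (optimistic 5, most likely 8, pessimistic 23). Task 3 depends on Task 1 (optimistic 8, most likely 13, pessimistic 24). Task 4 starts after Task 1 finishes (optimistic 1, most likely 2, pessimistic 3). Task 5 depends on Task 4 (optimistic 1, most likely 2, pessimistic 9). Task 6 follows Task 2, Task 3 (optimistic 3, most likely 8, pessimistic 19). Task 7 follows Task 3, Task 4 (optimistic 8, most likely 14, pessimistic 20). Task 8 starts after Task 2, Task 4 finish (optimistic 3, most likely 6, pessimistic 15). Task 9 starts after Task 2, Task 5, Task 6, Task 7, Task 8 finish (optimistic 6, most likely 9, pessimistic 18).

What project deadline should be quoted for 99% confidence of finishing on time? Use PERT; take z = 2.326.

54.6 weeks

te_Task 1 = (5 + 4·6 + 13)/6 = 42/6 = 7; σ²_Task 1 = ((13−5)/6)² = 1.778
te_Task 2 = (5 + 4·8 + 23)/6 = 60/6 = 10; σ²_Task 2 = ((23−5)/6)² = 9.000
te_Task 3 = (8 + 4·13 + 24)/6 = 84/6 = 14; σ²_Task 3 = ((24−8)/6)² = 7.111
te_Task 4 = (1 + 4·2 + 3)/6 = 12/6 = 2; σ²_Task 4 = ((3−1)/6)² = 0.111
te_Task 5 = (1 + 4·2 + 9)/6 = 18/6 = 3; σ²_Task 5 = ((9−1)/6)² = 1.778
te_Task 6 = (3 + 4·8 + 19)/6 = 54/6 = 9; σ²_Task 6 = ((19−3)/6)² = 7.111
te_Task 7 = (8 + 4·14 + 20)/6 = 84/6 = 14; σ²_Task 7 = ((20−8)/6)² = 4.000
te_Task 8 = (3 + 4·6 + 15)/6 = 42/6 = 7; σ²_Task 8 = ((15−3)/6)² = 4.000
te_Task 9 = (6 + 4·9 + 18)/6 = 60/6 = 10; σ²_Task 9 = ((18−6)/6)² = 4.000

Forward pass:
ES_Task 1 = 0; EF_Task 1 = 7
ES_Task 2 = 7; EF_Task 2 = 7+10 = 17
ES_Task 3 = 7; EF_Task 3 = 7+14 = 21
ES_Task 4 = 7; EF_Task 4 = 7+2 = 9
ES_Task 5 = 9; EF_Task 5 = 9+3 = 12
ES_Task 6 = max(EF_Task 2=17, EF_Task 3=21) = 21; EF_Task 6 = 21+9 = 30
ES_Task 7 = max(EF_Task 3=21, EF_Task 4=9) = 21; EF_Task 7 = 21+14 = 35
ES_Task 8 = max(EF_Task 2=17, EF_Task 4=9) = 17; EF_Task 8 = 17+7 = 24
ES_Task 9 = max(EF_Task 2=17, EF_Task 5=12, EF_Task 6=30, EF_Task 7=35, EF_Task 8=24) = 35; EF_Task 9 = 35+10 = 45
Expected project duration μ = 45 weeks. Critical path: Task 1 → Task 3 → Task 7 → Task 9.

Variance along critical path = 1.778 + 7.111 + 4.000 + 4.000 = 16.889; σ = 4.110 weeks.
D = μ + z·σ = 45 + 2.326·4.110 = 54.6 weeks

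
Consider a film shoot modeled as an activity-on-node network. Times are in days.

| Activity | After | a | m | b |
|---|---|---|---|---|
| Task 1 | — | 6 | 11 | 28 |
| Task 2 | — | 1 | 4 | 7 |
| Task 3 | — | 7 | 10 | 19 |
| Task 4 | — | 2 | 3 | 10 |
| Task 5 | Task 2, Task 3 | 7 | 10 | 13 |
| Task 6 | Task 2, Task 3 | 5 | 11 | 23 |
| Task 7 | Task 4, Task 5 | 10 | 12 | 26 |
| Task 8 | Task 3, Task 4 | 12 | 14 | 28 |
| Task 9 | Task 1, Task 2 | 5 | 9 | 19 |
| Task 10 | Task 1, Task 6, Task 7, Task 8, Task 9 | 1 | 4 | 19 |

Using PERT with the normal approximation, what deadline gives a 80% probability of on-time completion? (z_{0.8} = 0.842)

44.9 days

te_Task 1 = (6 + 4·11 + 28)/6 = 78/6 = 13; σ²_Task 1 = ((28−6)/6)² = 13.444
te_Task 2 = (1 + 4·4 + 7)/6 = 24/6 = 4; σ²_Task 2 = ((7−1)/6)² = 1.000
te_Task 3 = (7 + 4·10 + 19)/6 = 66/6 = 11; σ²_Task 3 = ((19−7)/6)² = 4.000
te_Task 4 = (2 + 4·3 + 10)/6 = 24/6 = 4; σ²_Task 4 = ((10−2)/6)² = 1.778
te_Task 5 = (7 + 4·10 + 13)/6 = 60/6 = 10; σ²_Task 5 = ((13−7)/6)² = 1.000
te_Task 6 = (5 + 4·11 + 23)/6 = 72/6 = 12; σ²_Task 6 = ((23−5)/6)² = 9.000
te_Task 7 = (10 + 4·12 + 26)/6 = 84/6 = 14; σ²_Task 7 = ((26−10)/6)² = 7.111
te_Task 8 = (12 + 4·14 + 28)/6 = 96/6 = 16; σ²_Task 8 = ((28−12)/6)² = 7.111
te_Task 9 = (5 + 4·9 + 19)/6 = 60/6 = 10; σ²_Task 9 = ((19−5)/6)² = 5.444
te_Task 10 = (1 + 4·4 + 19)/6 = 36/6 = 6; σ²_Task 10 = ((19−1)/6)² = 9.000

Forward pass:
ES_Task 1 = 0; EF_Task 1 = 13
ES_Task 2 = 0; EF_Task 2 = 4
ES_Task 3 = 0; EF_Task 3 = 11
ES_Task 4 = 0; EF_Task 4 = 4
ES_Task 5 = max(EF_Task 2=4, EF_Task 3=11) = 11; EF_Task 5 = 11+10 = 21
ES_Task 6 = max(EF_Task 2=4, EF_Task 3=11) = 11; EF_Task 6 = 11+12 = 23
ES_Task 7 = max(EF_Task 4=4, EF_Task 5=21) = 21; EF_Task 7 = 21+14 = 35
ES_Task 8 = max(EF_Task 3=11, EF_Task 4=4) = 11; EF_Task 8 = 11+16 = 27
ES_Task 9 = max(EF_Task 1=13, EF_Task 2=4) = 13; EF_Task 9 = 13+10 = 23
ES_Task 10 = max(EF_Task 1=13, EF_Task 6=23, EF_Task 7=35, EF_Task 8=27, EF_Task 9=23) = 35; EF_Task 10 = 35+6 = 41
Expected project duration μ = 41 days. Critical path: Task 3 → Task 5 → Task 7 → Task 10.

Variance along critical path = 4.000 + 1.000 + 7.111 + 9.000 = 21.111; σ = 4.595 days.
D = μ + z·σ = 41 + 0.842·4.595 = 44.9 days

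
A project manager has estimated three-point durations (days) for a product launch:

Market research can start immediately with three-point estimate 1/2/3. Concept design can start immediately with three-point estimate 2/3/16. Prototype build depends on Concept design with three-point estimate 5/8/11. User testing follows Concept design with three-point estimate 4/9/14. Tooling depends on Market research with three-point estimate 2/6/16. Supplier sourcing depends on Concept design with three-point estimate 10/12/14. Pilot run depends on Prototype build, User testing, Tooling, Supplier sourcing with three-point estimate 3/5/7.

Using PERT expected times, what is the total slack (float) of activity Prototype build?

4 days

te_Market research = (1 + 4·2 + 3)/6 = 12/6 = 2
te_Concept design = (2 + 4·3 + 16)/6 = 30/6 = 5
te_Prototype build = (5 + 4·8 + 11)/6 = 48/6 = 8
te_User testing = (4 + 4·9 + 14)/6 = 54/6 = 9
te_Tooling = (2 + 4·6 + 16)/6 = 42/6 = 7
te_Supplier sourcing = (10 + 4·12 + 14)/6 = 72/6 = 12
te_Pilot run = (3 + 4·5 + 7)/6 = 30/6 = 5

Forward pass:
ES_Market research = 0; EF_Market research = 2
ES_Concept design = 0; EF_Concept design = 5
ES_Prototype build = 5; EF_Prototype build = 5+8 = 13
ES_User testing = 5; EF_User testing = 5+9 = 14
ES_Tooling = 2; EF_Tooling = 2+7 = 9
ES_Supplier sourcing = 5; EF_Supplier sourcing = 5+12 = 17
ES_Pilot run = max(EF_Prototype build=13, EF_User testing=14, EF_Tooling=9, EF_Supplier sourcing=17) = 17; EF_Pilot run = 17+5 = 22
Expected project duration μ = 22 days. Critical path: Concept design → Supplier sourcing → Pilot run.

Backward pass:
LF_Pilot run = 22; LS_Pilot run = 22−5 = 17
LF_Supplier sourcing = LS_Pilot run = 17; LS_Supplier sourcing = 17−12 = 5
LF_Tooling = LS_Pilot run = 17; LS_Tooling = 17−7 = 10
LF_User testing = LS_Pilot run = 17; LS_User testing = 17−9 = 8
LF_Prototype build = LS_Pilot run = 17; LS_Prototype build = 17−8 = 9
LF_Concept design = min(LS_Prototype build=9, LS_User testing=8, LS_Supplier sourcing=5) = 5; LS_Concept design = 5−5 = 0
LF_Market research = LS_Tooling = 10; LS_Market research = 10−2 = 8
Slack_Prototype build = LS_Prototype build − ES_Prototype build = 9 − 5 = 4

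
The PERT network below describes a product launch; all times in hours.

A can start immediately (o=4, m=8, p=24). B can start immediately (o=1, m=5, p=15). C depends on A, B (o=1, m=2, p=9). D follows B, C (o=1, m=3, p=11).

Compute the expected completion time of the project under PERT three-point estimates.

te_A = (4 + 4·8 + 24)/6 = 60/6 = 10
te_B = (1 + 4·5 + 15)/6 = 36/6 = 6
te_C = (1 + 4·2 + 9)/6 = 18/6 = 3
te_D = (1 + 4·3 + 11)/6 = 24/6 = 4

Forward pass:
ES_A = 0; EF_A = 10
ES_B = 0; EF_B = 6
ES_C = max(EF_A=10, EF_B=6) = 10; EF_C = 10+3 = 13
ES_D = max(EF_B=6, EF_C=13) = 13; EF_D = 13+4 = 17
Expected project duration μ = 17 hours. Critical path: A → C → D.

17 hours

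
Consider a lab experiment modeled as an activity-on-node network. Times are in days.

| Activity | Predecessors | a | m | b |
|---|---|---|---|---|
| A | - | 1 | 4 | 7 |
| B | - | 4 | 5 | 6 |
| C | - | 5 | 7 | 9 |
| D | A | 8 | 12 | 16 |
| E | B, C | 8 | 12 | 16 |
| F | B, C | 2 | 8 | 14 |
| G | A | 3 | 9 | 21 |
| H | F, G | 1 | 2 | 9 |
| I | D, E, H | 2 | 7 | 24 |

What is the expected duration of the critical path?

28 days

te_A = (1 + 4·4 + 7)/6 = 24/6 = 4
te_B = (4 + 4·5 + 6)/6 = 30/6 = 5
te_C = (5 + 4·7 + 9)/6 = 42/6 = 7
te_D = (8 + 4·12 + 16)/6 = 72/6 = 12
te_E = (8 + 4·12 + 16)/6 = 72/6 = 12
te_F = (2 + 4·8 + 14)/6 = 48/6 = 8
te_G = (3 + 4·9 + 21)/6 = 60/6 = 10
te_H = (1 + 4·2 + 9)/6 = 18/6 = 3
te_I = (2 + 4·7 + 24)/6 = 54/6 = 9

Forward pass:
ES_A = 0; EF_A = 4
ES_B = 0; EF_B = 5
ES_C = 0; EF_C = 7
ES_D = 4; EF_D = 4+12 = 16
ES_E = max(EF_B=5, EF_C=7) = 7; EF_E = 7+12 = 19
ES_F = max(EF_B=5, EF_C=7) = 7; EF_F = 7+8 = 15
ES_G = 4; EF_G = 4+10 = 14
ES_H = max(EF_F=15, EF_G=14) = 15; EF_H = 15+3 = 18
ES_I = max(EF_D=16, EF_E=19, EF_H=18) = 19; EF_I = 19+9 = 28
Expected project duration μ = 28 days. Critical path: C → E → I.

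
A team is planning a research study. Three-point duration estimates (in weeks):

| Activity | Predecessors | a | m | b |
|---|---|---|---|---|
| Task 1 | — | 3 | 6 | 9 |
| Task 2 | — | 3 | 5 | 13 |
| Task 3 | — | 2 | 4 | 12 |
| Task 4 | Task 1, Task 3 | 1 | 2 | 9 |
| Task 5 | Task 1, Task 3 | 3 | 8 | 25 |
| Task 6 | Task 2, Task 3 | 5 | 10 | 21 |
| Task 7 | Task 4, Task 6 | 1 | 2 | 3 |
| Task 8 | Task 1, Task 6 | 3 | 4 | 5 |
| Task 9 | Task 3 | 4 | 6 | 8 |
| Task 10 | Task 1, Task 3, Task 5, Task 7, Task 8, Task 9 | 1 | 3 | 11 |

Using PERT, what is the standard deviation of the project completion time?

3.57 weeks

te_Task 1 = (3 + 4·6 + 9)/6 = 36/6 = 6; σ²_Task 1 = ((9−3)/6)² = 1.000
te_Task 2 = (3 + 4·5 + 13)/6 = 36/6 = 6; σ²_Task 2 = ((13−3)/6)² = 2.778
te_Task 3 = (2 + 4·4 + 12)/6 = 30/6 = 5; σ²_Task 3 = ((12−2)/6)² = 2.778
te_Task 4 = (1 + 4·2 + 9)/6 = 18/6 = 3; σ²_Task 4 = ((9−1)/6)² = 1.778
te_Task 5 = (3 + 4·8 + 25)/6 = 60/6 = 10; σ²_Task 5 = ((25−3)/6)² = 13.444
te_Task 6 = (5 + 4·10 + 21)/6 = 66/6 = 11; σ²_Task 6 = ((21−5)/6)² = 7.111
te_Task 7 = (1 + 4·2 + 3)/6 = 12/6 = 2; σ²_Task 7 = ((3−1)/6)² = 0.111
te_Task 8 = (3 + 4·4 + 5)/6 = 24/6 = 4; σ²_Task 8 = ((5−3)/6)² = 0.111
te_Task 9 = (4 + 4·6 + 8)/6 = 36/6 = 6; σ²_Task 9 = ((8−4)/6)² = 0.444
te_Task 10 = (1 + 4·3 + 11)/6 = 24/6 = 4; σ²_Task 10 = ((11−1)/6)² = 2.778

Forward pass:
ES_Task 1 = 0; EF_Task 1 = 6
ES_Task 2 = 0; EF_Task 2 = 6
ES_Task 3 = 0; EF_Task 3 = 5
ES_Task 4 = max(EF_Task 1=6, EF_Task 3=5) = 6; EF_Task 4 = 6+3 = 9
ES_Task 5 = max(EF_Task 1=6, EF_Task 3=5) = 6; EF_Task 5 = 6+10 = 16
ES_Task 6 = max(EF_Task 2=6, EF_Task 3=5) = 6; EF_Task 6 = 6+11 = 17
ES_Task 7 = max(EF_Task 4=9, EF_Task 6=17) = 17; EF_Task 7 = 17+2 = 19
ES_Task 8 = max(EF_Task 1=6, EF_Task 6=17) = 17; EF_Task 8 = 17+4 = 21
ES_Task 9 = 5; EF_Task 9 = 5+6 = 11
ES_Task 10 = max(EF_Task 1=6, EF_Task 3=5, EF_Task 5=16, EF_Task 7=19, EF_Task 8=21, EF_Task 9=11) = 21; EF_Task 10 = 21+4 = 25
Expected project duration μ = 25 weeks. Critical path: Task 2 → Task 6 → Task 8 → Task 10.

Variance along critical path = 2.778 + 7.111 + 0.111 + 2.778 = 12.778
σ = √12.778 = 3.575 weeks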